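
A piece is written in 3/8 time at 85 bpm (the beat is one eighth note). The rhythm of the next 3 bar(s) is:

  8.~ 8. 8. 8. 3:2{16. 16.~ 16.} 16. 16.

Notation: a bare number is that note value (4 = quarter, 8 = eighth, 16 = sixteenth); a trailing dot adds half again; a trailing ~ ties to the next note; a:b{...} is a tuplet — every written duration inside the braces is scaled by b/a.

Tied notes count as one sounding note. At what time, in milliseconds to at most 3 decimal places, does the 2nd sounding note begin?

note 2 onset = 3b = 2117.647ms

1. 0.0ms @ 0 + 2117.647ms (3)
2. 2117.647ms @ 3 + 1058.824ms (3/2)
3. 3176.471ms @ 9/2 + 1058.824ms (3/2)
4. 4235.294ms @ 6 + 352.941ms (1/2)
5. 4588.235ms @ 13/2 + 705.882ms (1)
6. 5294.118ms @ 15/2 + 529.412ms (3/4)
7. 5823.529ms @ 33/4 + 529.412ms (3/4)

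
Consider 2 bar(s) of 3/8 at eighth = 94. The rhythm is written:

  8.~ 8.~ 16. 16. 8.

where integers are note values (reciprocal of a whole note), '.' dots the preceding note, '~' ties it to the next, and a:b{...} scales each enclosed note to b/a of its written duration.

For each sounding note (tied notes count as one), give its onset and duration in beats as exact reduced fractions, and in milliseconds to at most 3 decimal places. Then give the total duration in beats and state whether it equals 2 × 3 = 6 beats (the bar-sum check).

1) 0.0ms=0b +2393.617ms=15/4b
2) 2393.617ms=15/4b +478.723ms=3/4b
3) 2872.34ms=9/2b +957.447ms=3/2b
Σ=6b of 6 (94bpm 3/8) — PASS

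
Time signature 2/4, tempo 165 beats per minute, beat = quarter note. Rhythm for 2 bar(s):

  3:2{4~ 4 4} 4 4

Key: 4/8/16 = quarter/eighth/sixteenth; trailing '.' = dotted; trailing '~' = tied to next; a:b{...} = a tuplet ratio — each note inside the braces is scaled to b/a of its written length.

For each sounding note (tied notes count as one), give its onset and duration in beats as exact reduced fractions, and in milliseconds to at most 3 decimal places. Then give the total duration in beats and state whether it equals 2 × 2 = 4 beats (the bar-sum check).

1) 0.0ms=0b +484.848ms=4/3b
2) 484.848ms=4/3b +242.424ms=2/3b
3) 727.273ms=2b +363.636ms=1b
4) 1090.909ms=3b +363.636ms=1b
Σ=4b of 4 (165bpm 2/4) — PASS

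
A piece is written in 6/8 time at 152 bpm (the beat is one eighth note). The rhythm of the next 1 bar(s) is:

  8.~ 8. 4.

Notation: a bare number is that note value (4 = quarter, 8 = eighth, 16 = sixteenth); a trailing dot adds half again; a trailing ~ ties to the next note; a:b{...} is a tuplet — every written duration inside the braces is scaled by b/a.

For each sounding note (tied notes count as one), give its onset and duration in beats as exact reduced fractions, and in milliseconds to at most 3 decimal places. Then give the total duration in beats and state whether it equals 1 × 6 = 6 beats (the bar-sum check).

1) 0.0ms=0b +1184.211ms=3b
2) 1184.211ms=3b +1184.211ms=3b
Σ=6b of 6 (152bpm 6/8) — PASS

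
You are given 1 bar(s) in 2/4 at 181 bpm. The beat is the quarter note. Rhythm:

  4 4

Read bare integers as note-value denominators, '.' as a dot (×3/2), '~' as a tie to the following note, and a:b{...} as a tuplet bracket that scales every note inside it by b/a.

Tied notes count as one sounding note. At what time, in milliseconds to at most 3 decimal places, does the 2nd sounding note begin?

1. 0.0ms @ 0 + 331.492ms (1)
2. 331.492ms @ 1 + 331.492ms (1)

note 2 onset = 1b = 331.492ms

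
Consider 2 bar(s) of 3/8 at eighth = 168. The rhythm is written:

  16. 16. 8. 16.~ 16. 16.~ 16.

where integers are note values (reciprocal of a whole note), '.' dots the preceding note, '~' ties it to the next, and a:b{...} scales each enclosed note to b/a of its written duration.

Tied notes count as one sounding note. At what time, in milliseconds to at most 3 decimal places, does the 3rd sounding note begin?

1. 0.0ms @ 0 + 267.857ms (3/4)
2. 267.857ms @ 3/4 + 267.857ms (3/4)
3. 535.714ms @ 3/2 + 535.714ms (3/2)
4. 1071.429ms @ 3 + 535.714ms (3/2)
5. 1607.143ms @ 9/2 + 535.714ms (3/2)

note 3 onset = 3/2b = 535.714ms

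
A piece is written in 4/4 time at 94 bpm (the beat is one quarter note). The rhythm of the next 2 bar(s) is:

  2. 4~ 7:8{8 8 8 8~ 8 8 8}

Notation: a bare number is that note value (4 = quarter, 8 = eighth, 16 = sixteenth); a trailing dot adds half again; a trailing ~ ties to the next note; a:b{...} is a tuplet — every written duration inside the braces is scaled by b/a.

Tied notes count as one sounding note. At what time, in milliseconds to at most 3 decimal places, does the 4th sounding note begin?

1. 0.0ms @ 0 + 1914.894ms (3)
2. 1914.894ms @ 3 + 1003.04ms (11/7)
3. 2917.933ms @ 32/7 + 364.742ms (4/7)
4. 3282.675ms @ 36/7 + 364.742ms (4/7)
5. 3647.416ms @ 40/7 + 729.483ms (8/7)
6. 4376.9ms @ 48/7 + 364.742ms (4/7)
7. 4741.641ms @ 52/7 + 364.742ms (4/7)

note 4 onset = 36/7b = 3282.675ms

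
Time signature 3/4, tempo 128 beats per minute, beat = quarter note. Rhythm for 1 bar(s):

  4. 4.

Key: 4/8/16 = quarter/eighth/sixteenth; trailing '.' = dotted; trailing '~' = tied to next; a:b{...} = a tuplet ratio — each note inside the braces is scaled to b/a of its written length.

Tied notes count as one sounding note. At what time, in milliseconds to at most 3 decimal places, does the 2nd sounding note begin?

1. 0.0ms @ 0 + 703.125ms (3/2)
2. 703.125ms @ 3/2 + 703.125ms (3/2)

note 2 onset = 3/2b = 703.125ms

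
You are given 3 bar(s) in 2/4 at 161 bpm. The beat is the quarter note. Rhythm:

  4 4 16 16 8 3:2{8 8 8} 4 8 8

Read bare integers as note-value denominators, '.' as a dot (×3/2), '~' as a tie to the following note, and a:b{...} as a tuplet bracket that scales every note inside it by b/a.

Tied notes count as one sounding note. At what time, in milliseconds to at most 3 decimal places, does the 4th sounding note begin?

1. 0.0ms @ 0 + 372.671ms (1)
2. 372.671ms @ 1 + 372.671ms (1)
3. 745.342ms @ 2 + 93.168ms (1/4)
4. 838.509ms @ 9/4 + 93.168ms (1/4)
5. 931.677ms @ 5/2 + 186.335ms (1/2)
6. 1118.012ms @ 3 + 124.224ms (1/3)
7. 1242.236ms @ 10/3 + 124.224ms (1/3)
8. 1366.46ms @ 11/3 + 124.224ms (1/3)
9. 1490.683ms @ 4 + 372.671ms (1)
10. 1863.354ms @ 5 + 186.335ms (1/2)
11. 2049.689ms @ 11/2 + 186.335ms (1/2)

note 4 onset = 9/4b = 838.509ms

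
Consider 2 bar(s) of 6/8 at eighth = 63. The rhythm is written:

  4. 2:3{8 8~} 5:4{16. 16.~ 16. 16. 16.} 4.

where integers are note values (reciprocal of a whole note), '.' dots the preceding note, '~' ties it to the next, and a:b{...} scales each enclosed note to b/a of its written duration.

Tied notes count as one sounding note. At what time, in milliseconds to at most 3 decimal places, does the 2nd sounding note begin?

note 2 onset = 3b = 2857.143ms

1. 0.0ms @ 0 + 2857.143ms (3)
2. 2857.143ms @ 3 + 1428.571ms (3/2)
3. 4285.714ms @ 9/2 + 2000.0ms (21/10)
4. 6285.714ms @ 33/5 + 1142.857ms (6/5)
5. 7428.571ms @ 39/5 + 571.429ms (3/5)
6. 8000.0ms @ 42/5 + 571.429ms (3/5)
7. 8571.429ms @ 9 + 2857.143ms (3)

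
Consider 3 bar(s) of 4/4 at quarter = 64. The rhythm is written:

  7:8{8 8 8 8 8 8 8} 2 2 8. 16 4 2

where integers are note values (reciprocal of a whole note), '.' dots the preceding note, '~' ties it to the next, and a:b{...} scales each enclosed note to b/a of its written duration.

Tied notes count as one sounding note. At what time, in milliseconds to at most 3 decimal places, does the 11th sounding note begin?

note 11 onset = 35/4b = 8203.125ms

1. 0.0ms @ 0 + 535.714ms (4/7)
2. 535.714ms @ 4/7 + 535.714ms (4/7)
3. 1071.429ms @ 8/7 + 535.714ms (4/7)
4. 1607.143ms @ 12/7 + 535.714ms (4/7)
5. 2142.857ms @ 16/7 + 535.714ms (4/7)
6. 2678.571ms @ 20/7 + 535.714ms (4/7)
7. 3214.286ms @ 24/7 + 535.714ms (4/7)
8. 3750.0ms @ 4 + 1875.0ms (2)
9. 5625.0ms @ 6 + 1875.0ms (2)
10. 7500.0ms @ 8 + 703.125ms (3/4)
11. 8203.125ms @ 35/4 + 234.375ms (1/4)
12. 8437.5ms @ 9 + 937.5ms (1)
13. 9375.0ms @ 10 + 1875.0ms (2)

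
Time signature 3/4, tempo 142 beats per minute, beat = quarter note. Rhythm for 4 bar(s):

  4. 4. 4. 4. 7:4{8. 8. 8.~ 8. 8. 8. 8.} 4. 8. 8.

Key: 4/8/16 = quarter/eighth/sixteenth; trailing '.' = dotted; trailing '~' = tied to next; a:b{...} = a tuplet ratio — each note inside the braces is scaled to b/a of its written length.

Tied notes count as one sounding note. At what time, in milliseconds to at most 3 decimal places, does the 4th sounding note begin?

note 4 onset = 9/2b = 1901.408ms

1. 0.0ms @ 0 + 633.803ms (3/2)
2. 633.803ms @ 3/2 + 633.803ms (3/2)
3. 1267.606ms @ 3 + 633.803ms (3/2)
4. 1901.408ms @ 9/2 + 633.803ms (3/2)
5. 2535.211ms @ 6 + 181.087ms (3/7)
6. 2716.298ms @ 45/7 + 181.087ms (3/7)
7. 2897.384ms @ 48/7 + 362.173ms (6/7)
8. 3259.557ms @ 54/7 + 181.087ms (3/7)
9. 3440.644ms @ 57/7 + 181.087ms (3/7)
10. 3621.73ms @ 60/7 + 181.087ms (3/7)
11. 3802.817ms @ 9 + 633.803ms (3/2)
12. 4436.62ms @ 21/2 + 316.901ms (3/4)
13. 4753.521ms @ 45/4 + 316.901ms (3/4)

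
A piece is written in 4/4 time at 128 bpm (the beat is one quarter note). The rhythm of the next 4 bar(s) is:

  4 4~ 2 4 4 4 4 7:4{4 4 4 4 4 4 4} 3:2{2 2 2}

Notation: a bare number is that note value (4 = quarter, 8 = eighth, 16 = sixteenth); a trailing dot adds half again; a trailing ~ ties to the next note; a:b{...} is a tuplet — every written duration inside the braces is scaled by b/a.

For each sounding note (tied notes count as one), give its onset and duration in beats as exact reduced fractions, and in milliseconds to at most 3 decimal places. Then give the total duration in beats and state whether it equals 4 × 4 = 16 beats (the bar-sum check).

1) 0.0ms=0b +468.75ms=1b
2) 468.75ms=1b +1406.25ms=3b
3) 1875.0ms=4b +468.75ms=1b
4) 2343.75ms=5b +468.75ms=1b
5) 2812.5ms=6b +468.75ms=1b
6) 3281.25ms=7b +468.75ms=1b
7) 3750.0ms=8b +267.857ms=4/7b
8) 4017.857ms=60/7b +267.857ms=4/7b
9) 4285.714ms=64/7b +267.857ms=4/7b
10) 4553.571ms=68/7b +267.857ms=4/7b
11) 4821.429ms=72/7b +267.857ms=4/7b
12) 5089.286ms=76/7b +267.857ms=4/7b
13) 5357.143ms=80/7b +267.857ms=4/7b
14) 5625.0ms=12b +625.0ms=4/3b
15) 6250.0ms=40/3b +625.0ms=4/3b
16) 6875.0ms=44/3b +625.0ms=4/3b
Σ=16b of 16 (128bpm 4/4) — PASS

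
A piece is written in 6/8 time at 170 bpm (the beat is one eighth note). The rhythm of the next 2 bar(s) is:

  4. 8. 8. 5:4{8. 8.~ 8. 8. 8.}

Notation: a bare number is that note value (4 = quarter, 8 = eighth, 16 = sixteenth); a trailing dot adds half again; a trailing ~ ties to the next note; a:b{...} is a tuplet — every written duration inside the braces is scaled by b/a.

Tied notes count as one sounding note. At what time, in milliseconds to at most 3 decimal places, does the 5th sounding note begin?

note 5 onset = 36/5b = 2541.176ms

1. 0.0ms @ 0 + 1058.824ms (3)
2. 1058.824ms @ 3 + 529.412ms (3/2)
3. 1588.235ms @ 9/2 + 529.412ms (3/2)
4. 2117.647ms @ 6 + 423.529ms (6/5)
5. 2541.176ms @ 36/5 + 847.059ms (12/5)
6. 3388.235ms @ 48/5 + 423.529ms (6/5)
7. 3811.765ms @ 54/5 + 423.529ms (6/5)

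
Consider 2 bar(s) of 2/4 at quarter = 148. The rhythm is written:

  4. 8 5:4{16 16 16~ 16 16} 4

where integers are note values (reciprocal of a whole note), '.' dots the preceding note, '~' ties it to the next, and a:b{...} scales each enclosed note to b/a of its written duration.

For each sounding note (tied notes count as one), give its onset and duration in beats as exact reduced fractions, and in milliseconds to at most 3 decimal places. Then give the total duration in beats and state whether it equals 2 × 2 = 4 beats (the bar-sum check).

1) 0.0ms=0b +608.108ms=3/2b
2) 608.108ms=3/2b +202.703ms=1/2b
3) 810.811ms=2b +81.081ms=1/5b
4) 891.892ms=11/5b +81.081ms=1/5b
5) 972.973ms=12/5b +162.162ms=2/5b
6) 1135.135ms=14/5b +81.081ms=1/5b
7) 1216.216ms=3b +405.405ms=1b
Σ=4b of 4 (148bpm 2/4) — PASS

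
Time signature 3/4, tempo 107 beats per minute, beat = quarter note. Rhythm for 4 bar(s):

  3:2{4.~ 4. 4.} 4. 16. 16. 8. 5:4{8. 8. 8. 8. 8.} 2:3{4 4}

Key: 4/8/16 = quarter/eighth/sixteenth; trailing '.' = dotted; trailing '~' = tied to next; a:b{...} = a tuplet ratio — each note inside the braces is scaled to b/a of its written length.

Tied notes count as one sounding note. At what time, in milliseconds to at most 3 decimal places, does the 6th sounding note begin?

1. 0.0ms @ 0 + 1121.495ms (2)
2. 1121.495ms @ 2 + 560.748ms (1)
3. 1682.243ms @ 3 + 841.121ms (3/2)
4. 2523.364ms @ 9/2 + 210.28ms (3/8)
5. 2733.645ms @ 39/8 + 210.28ms (3/8)
6. 2943.925ms @ 21/4 + 420.561ms (3/4)
7. 3364.486ms @ 6 + 336.449ms (3/5)
8. 3700.935ms @ 33/5 + 336.449ms (3/5)
9. 4037.383ms @ 36/5 + 336.449ms (3/5)
10. 4373.832ms @ 39/5 + 336.449ms (3/5)
11. 4710.28ms @ 42/5 + 336.449ms (3/5)
12. 5046.729ms @ 9 + 841.121ms (3/2)
13. 5887.85ms @ 21/2 + 841.121ms (3/2)

note 6 onset = 21/4b = 2943.925ms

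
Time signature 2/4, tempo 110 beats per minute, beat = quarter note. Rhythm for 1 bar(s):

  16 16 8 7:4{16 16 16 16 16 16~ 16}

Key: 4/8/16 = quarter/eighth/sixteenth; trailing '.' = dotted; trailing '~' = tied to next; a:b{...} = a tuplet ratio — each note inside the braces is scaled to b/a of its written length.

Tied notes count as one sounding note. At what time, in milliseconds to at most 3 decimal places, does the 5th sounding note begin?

1. 0.0ms @ 0 + 136.364ms (1/4)
2. 136.364ms @ 1/4 + 136.364ms (1/4)
3. 272.727ms @ 1/2 + 272.727ms (1/2)
4. 545.455ms @ 1 + 77.922ms (1/7)
5. 623.377ms @ 8/7 + 77.922ms (1/7)
6. 701.299ms @ 9/7 + 77.922ms (1/7)
7. 779.221ms @ 10/7 + 77.922ms (1/7)
8. 857.143ms @ 11/7 + 77.922ms (1/7)
9. 935.065ms @ 12/7 + 155.844ms (2/7)

note 5 onset = 8/7b = 623.377ms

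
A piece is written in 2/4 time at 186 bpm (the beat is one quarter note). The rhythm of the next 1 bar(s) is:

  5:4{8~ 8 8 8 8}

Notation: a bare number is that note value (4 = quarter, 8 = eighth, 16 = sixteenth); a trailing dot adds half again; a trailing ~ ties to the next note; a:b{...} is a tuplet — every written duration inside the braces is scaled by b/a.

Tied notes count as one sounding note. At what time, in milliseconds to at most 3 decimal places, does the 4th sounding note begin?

note 4 onset = 8/5b = 516.129ms

1. 0.0ms @ 0 + 258.065ms (4/5)
2. 258.065ms @ 4/5 + 129.032ms (2/5)
3. 387.097ms @ 6/5 + 129.032ms (2/5)
4. 516.129ms @ 8/5 + 129.032ms (2/5)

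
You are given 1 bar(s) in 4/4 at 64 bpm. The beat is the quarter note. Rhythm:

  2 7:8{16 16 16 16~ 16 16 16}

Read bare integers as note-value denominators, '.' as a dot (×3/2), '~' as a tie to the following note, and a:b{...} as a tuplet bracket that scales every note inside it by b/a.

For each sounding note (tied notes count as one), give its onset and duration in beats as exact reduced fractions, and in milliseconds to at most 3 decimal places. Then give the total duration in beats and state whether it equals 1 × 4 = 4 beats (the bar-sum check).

1) 0.0ms=0b +1875.0ms=2b
2) 1875.0ms=2b +267.857ms=2/7b
3) 2142.857ms=16/7b +267.857ms=2/7b
4) 2410.714ms=18/7b +267.857ms=2/7b
5) 2678.571ms=20/7b +535.714ms=4/7b
6) 3214.286ms=24/7b +267.857ms=2/7b
7) 3482.143ms=26/7b +267.857ms=2/7b
Σ=4b of 4 (64bpm 4/4) — PASS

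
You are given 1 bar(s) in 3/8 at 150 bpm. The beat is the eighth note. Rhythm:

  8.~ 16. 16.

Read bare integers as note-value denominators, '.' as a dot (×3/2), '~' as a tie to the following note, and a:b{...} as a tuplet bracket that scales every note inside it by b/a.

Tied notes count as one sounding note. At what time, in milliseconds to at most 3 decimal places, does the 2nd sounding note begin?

note 2 onset = 9/4b = 900.0ms

1. 0.0ms @ 0 + 900.0ms (9/4)
2. 900.0ms @ 9/4 + 300.0ms (3/4)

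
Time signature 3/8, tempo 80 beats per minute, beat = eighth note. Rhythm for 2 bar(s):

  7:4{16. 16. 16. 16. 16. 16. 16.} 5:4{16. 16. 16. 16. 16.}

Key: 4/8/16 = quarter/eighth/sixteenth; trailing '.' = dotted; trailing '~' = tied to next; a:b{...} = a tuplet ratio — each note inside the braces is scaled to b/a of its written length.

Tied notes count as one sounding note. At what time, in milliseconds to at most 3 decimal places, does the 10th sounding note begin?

1. 0.0ms @ 0 + 321.429ms (3/7)
2. 321.429ms @ 3/7 + 321.429ms (3/7)
3. 642.857ms @ 6/7 + 321.429ms (3/7)
4. 964.286ms @ 9/7 + 321.429ms (3/7)
5. 1285.714ms @ 12/7 + 321.429ms (3/7)
6. 1607.143ms @ 15/7 + 321.429ms (3/7)
7. 1928.571ms @ 18/7 + 321.429ms (3/7)
8. 2250.0ms @ 3 + 450.0ms (3/5)
9. 2700.0ms @ 18/5 + 450.0ms (3/5)
10. 3150.0ms @ 21/5 + 450.0ms (3/5)
11. 3600.0ms @ 24/5 + 450.0ms (3/5)
12. 4050.0ms @ 27/5 + 450.0ms (3/5)

note 10 onset = 21/5b = 3150.0ms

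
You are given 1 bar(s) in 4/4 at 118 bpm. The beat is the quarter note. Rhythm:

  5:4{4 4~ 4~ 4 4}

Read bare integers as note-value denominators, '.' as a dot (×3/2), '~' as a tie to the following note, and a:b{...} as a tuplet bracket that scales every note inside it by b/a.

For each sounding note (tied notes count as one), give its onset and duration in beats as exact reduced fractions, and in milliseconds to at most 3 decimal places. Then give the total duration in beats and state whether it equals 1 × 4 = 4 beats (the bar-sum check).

1) 0.0ms=0b +406.78ms=4/5b
2) 406.78ms=4/5b +1220.339ms=12/5b
3) 1627.119ms=16/5b +406.78ms=4/5b
Σ=4b of 4 (118bpm 4/4) — PASS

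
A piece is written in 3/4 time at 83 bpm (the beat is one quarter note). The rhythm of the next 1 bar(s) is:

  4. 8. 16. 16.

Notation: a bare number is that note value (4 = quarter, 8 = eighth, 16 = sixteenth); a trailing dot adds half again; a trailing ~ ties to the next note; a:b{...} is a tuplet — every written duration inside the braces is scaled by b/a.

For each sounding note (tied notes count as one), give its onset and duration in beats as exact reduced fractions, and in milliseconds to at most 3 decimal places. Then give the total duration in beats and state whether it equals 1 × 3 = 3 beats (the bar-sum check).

1) 0.0ms=0b +1084.337ms=3/2b
2) 1084.337ms=3/2b +542.169ms=3/4b
3) 1626.506ms=9/4b +271.084ms=3/8b
4) 1897.59ms=21/8b +271.084ms=3/8b
Σ=3b of 3 (83bpm 3/4) — PASS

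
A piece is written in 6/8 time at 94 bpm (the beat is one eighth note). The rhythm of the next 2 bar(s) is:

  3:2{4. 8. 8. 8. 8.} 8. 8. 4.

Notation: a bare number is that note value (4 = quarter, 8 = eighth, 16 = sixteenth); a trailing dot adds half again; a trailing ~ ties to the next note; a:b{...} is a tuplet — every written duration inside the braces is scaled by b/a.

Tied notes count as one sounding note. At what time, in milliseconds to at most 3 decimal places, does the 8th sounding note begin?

1. 0.0ms @ 0 + 1276.596ms (2)
2. 1276.596ms @ 2 + 638.298ms (1)
3. 1914.894ms @ 3 + 638.298ms (1)
4. 2553.191ms @ 4 + 638.298ms (1)
5. 3191.489ms @ 5 + 638.298ms (1)
6. 3829.787ms @ 6 + 957.447ms (3/2)
7. 4787.234ms @ 15/2 + 957.447ms (3/2)
8. 5744.681ms @ 9 + 1914.894ms (3)

note 8 onset = 9b = 5744.681ms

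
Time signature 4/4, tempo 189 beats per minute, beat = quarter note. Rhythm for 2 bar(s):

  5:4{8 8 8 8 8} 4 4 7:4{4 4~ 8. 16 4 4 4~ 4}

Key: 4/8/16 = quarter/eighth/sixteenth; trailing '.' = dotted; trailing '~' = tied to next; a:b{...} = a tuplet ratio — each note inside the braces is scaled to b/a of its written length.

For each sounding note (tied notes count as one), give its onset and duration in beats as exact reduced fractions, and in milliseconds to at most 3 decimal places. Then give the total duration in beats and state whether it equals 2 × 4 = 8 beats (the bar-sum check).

1) 0.0ms=0b +126.984ms=2/5b
2) 126.984ms=2/5b +126.984ms=2/5b
3) 253.968ms=4/5b +126.984ms=2/5b
4) 380.952ms=6/5b +126.984ms=2/5b
5) 507.937ms=8/5b +126.984ms=2/5b
6) 634.921ms=2b +317.46ms=1b
7) 952.381ms=3b +317.46ms=1b
8) 1269.841ms=4b +181.406ms=4/7b
9) 1451.247ms=32/7b +317.46ms=1b
10) 1768.707ms=39/7b +45.351ms=1/7b
11) 1814.059ms=40/7b +181.406ms=4/7b
12) 1995.465ms=44/7b +181.406ms=4/7b
13) 2176.871ms=48/7b +362.812ms=8/7b
Σ=8b of 8 (189bpm 4/4) — PASS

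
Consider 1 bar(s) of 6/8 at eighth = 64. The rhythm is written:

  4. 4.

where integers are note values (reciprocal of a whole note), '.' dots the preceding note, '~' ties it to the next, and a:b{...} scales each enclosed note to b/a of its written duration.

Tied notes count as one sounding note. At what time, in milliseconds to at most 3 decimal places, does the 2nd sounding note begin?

1. 0.0ms @ 0 + 2812.5ms (3)
2. 2812.5ms @ 3 + 2812.5ms (3)

note 2 onset = 3b = 2812.5ms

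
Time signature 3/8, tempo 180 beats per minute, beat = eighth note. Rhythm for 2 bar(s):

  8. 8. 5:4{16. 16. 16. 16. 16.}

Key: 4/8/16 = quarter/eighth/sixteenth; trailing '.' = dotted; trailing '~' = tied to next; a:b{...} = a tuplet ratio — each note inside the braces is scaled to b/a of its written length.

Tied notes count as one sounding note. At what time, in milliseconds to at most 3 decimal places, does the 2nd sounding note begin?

1. 0.0ms @ 0 + 500.0ms (3/2)
2. 500.0ms @ 3/2 + 500.0ms (3/2)
3. 1000.0ms @ 3 + 200.0ms (3/5)
4. 1200.0ms @ 18/5 + 200.0ms (3/5)
5. 1400.0ms @ 21/5 + 200.0ms (3/5)
6. 1600.0ms @ 24/5 + 200.0ms (3/5)
7. 1800.0ms @ 27/5 + 200.0ms (3/5)

note 2 onset = 3/2b = 500.0ms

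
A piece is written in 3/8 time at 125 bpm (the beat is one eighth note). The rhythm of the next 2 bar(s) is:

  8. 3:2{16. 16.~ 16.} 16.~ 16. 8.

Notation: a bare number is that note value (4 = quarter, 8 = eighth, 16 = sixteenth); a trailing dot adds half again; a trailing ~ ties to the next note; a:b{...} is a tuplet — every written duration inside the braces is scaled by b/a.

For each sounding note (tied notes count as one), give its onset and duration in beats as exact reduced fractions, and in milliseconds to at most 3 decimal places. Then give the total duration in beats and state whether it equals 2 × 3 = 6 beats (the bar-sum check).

1) 0.0ms=0b +720.0ms=3/2b
2) 720.0ms=3/2b +240.0ms=1/2b
3) 960.0ms=2b +480.0ms=1b
4) 1440.0ms=3b +720.0ms=3/2b
5) 2160.0ms=9/2b +720.0ms=3/2b
Σ=6b of 6 (125bpm 3/8) — PASS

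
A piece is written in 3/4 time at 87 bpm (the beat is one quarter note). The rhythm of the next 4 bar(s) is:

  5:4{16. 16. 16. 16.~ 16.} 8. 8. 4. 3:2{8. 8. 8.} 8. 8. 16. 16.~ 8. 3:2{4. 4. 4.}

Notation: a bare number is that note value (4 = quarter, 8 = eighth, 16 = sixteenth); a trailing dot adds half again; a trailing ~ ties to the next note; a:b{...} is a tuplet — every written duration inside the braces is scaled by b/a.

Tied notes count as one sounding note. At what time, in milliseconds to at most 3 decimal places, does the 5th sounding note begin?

1. 0.0ms @ 0 + 206.897ms (3/10)
2. 206.897ms @ 3/10 + 206.897ms (3/10)
3. 413.793ms @ 3/5 + 206.897ms (3/10)
4. 620.69ms @ 9/10 + 413.793ms (3/5)
5. 1034.483ms @ 3/2 + 517.241ms (3/4)
6. 1551.724ms @ 9/4 + 517.241ms (3/4)
7. 2068.966ms @ 3 + 1034.483ms (3/2)
8. 3103.448ms @ 9/2 + 344.828ms (1/2)
9. 3448.276ms @ 5 + 344.828ms (1/2)
10. 3793.103ms @ 11/2 + 344.828ms (1/2)
11. 4137.931ms @ 6 + 517.241ms (3/4)
12. 4655.172ms @ 27/4 + 517.241ms (3/4)
13. 5172.414ms @ 15/2 + 258.621ms (3/8)
14. 5431.034ms @ 63/8 + 775.862ms (9/8)
15. 6206.897ms @ 9 + 689.655ms (1)
16. 6896.552ms @ 10 + 689.655ms (1)
17. 7586.207ms @ 11 + 689.655ms (1)

note 5 onset = 3/2b = 1034.483ms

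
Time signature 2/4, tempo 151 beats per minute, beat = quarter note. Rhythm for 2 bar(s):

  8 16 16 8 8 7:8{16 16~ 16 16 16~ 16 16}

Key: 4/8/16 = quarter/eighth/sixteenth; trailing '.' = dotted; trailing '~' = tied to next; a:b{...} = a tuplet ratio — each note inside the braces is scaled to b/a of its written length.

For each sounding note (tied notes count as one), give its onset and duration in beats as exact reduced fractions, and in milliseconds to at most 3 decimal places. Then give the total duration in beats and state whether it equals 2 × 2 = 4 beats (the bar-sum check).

1) 0.0ms=0b +198.675ms=1/2b
2) 198.675ms=1/2b +99.338ms=1/4b
3) 298.013ms=3/4b +99.338ms=1/4b
4) 397.351ms=1b +198.675ms=1/2b
5) 596.026ms=3/2b +198.675ms=1/2b
6) 794.702ms=2b +113.529ms=2/7b
7) 908.231ms=16/7b +227.058ms=4/7b
8) 1135.289ms=20/7b +113.529ms=2/7b
9) 1248.817ms=22/7b +227.058ms=4/7b
10) 1475.875ms=26/7b +113.529ms=2/7b
Σ=4b of 4 (151bpm 2/4) — PASS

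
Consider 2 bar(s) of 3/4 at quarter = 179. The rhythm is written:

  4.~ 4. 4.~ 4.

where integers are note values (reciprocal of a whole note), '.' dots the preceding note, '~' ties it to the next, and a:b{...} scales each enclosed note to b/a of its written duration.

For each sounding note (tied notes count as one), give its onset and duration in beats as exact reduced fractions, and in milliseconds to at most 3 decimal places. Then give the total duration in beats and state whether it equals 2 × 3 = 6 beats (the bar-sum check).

1) 0.0ms=0b +1005.587ms=3b
2) 1005.587ms=3b +1005.587ms=3b
Σ=6b of 6 (179bpm 3/4) — PASS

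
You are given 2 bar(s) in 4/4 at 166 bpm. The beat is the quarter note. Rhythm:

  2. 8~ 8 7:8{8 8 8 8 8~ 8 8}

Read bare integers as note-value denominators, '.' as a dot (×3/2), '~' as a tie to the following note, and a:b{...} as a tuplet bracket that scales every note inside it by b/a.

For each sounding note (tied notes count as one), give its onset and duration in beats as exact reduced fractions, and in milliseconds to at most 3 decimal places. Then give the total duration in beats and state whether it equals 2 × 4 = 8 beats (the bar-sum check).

1) 0.0ms=0b +1084.337ms=3b
2) 1084.337ms=3b +361.446ms=1b
3) 1445.783ms=4b +206.54ms=4/7b
4) 1652.324ms=32/7b +206.54ms=4/7b
5) 1858.864ms=36/7b +206.54ms=4/7b
6) 2065.404ms=40/7b +206.54ms=4/7b
7) 2271.945ms=44/7b +413.081ms=8/7b
8) 2685.026ms=52/7b +206.54ms=4/7b
Σ=8b of 8 (166bpm 4/4) — PASS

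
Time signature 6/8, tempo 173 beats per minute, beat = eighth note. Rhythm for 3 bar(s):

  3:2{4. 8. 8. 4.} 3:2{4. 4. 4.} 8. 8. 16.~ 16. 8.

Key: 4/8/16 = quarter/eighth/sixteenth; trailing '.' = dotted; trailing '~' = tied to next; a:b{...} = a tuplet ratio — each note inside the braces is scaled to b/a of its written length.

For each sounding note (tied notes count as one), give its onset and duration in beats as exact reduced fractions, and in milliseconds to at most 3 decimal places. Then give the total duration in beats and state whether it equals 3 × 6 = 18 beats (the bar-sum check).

1) 0.0ms=0b +693.642ms=2b
2) 693.642ms=2b +346.821ms=1b
3) 1040.462ms=3b +346.821ms=1b
4) 1387.283ms=4b +693.642ms=2b
5) 2080.925ms=6b +693.642ms=2b
6) 2774.566ms=8b +693.642ms=2b
7) 3468.208ms=10b +693.642ms=2b
8) 4161.85ms=12b +520.231ms=3/2b
9) 4682.081ms=27/2b +520.231ms=3/2b
10) 5202.312ms=15b +520.231ms=3/2b
11) 5722.543ms=33/2b +520.231ms=3/2b
Σ=18b of 18 (173bpm 6/8) — PASS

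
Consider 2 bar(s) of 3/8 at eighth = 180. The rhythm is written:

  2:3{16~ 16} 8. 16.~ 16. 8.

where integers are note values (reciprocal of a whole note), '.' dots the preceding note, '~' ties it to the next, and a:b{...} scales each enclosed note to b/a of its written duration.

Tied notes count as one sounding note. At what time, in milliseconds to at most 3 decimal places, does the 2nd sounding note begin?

1. 0.0ms @ 0 + 500.0ms (3/2)
2. 500.0ms @ 3/2 + 500.0ms (3/2)
3. 1000.0ms @ 3 + 500.0ms (3/2)
4. 1500.0ms @ 9/2 + 500.0ms (3/2)

note 2 onset = 3/2b = 500.0ms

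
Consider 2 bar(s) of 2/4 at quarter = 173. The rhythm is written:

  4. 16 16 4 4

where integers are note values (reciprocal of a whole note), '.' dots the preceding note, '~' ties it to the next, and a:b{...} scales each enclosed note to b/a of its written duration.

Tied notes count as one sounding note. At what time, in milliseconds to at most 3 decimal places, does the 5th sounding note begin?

1. 0.0ms @ 0 + 520.231ms (3/2)
2. 520.231ms @ 3/2 + 86.705ms (1/4)
3. 606.936ms @ 7/4 + 86.705ms (1/4)
4. 693.642ms @ 2 + 346.821ms (1)
5. 1040.462ms @ 3 + 346.821ms (1)

note 5 onset = 3b = 1040.462ms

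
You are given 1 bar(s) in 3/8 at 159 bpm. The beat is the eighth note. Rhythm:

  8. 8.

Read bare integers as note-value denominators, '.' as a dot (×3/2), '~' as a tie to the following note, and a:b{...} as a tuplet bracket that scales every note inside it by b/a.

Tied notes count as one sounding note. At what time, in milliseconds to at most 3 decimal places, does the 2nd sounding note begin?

note 2 onset = 3/2b = 566.038ms

1. 0.0ms @ 0 + 566.038ms (3/2)
2. 566.038ms @ 3/2 + 566.038ms (3/2)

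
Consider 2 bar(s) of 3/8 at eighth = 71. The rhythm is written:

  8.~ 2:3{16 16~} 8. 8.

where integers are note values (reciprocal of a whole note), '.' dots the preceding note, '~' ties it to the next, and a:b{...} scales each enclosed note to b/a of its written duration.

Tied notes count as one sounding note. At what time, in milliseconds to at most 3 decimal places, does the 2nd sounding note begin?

note 2 onset = 9/4b = 1901.408ms

1. 0.0ms @ 0 + 1901.408ms (9/4)
2. 1901.408ms @ 9/4 + 1901.408ms (9/4)
3. 3802.817ms @ 9/2 + 1267.606ms (3/2)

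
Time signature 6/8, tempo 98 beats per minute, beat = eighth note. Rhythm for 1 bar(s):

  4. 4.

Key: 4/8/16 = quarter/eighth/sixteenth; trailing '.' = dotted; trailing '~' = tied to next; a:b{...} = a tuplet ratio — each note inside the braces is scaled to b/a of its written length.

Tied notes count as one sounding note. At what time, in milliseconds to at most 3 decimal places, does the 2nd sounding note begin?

1. 0.0ms @ 0 + 1836.735ms (3)
2. 1836.735ms @ 3 + 1836.735ms (3)

note 2 onset = 3b = 1836.735ms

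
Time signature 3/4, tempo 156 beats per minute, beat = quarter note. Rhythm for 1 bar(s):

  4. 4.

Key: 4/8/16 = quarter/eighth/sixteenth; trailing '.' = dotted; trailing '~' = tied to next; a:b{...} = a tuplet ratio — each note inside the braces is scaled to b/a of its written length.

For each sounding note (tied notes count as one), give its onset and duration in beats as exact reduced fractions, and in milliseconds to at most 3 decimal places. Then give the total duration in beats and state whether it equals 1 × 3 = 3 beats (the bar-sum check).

1) 0.0ms=0b +576.923ms=3/2b
2) 576.923ms=3/2b +576.923ms=3/2b
Σ=3b of 3 (156bpm 3/4) — PASS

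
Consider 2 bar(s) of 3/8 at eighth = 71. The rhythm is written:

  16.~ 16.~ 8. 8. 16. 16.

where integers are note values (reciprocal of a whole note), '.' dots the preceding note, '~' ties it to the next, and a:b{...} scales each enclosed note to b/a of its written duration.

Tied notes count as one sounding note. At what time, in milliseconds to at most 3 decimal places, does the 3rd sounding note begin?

note 3 onset = 9/2b = 3802.817ms

1. 0.0ms @ 0 + 2535.211ms (3)
2. 2535.211ms @ 3 + 1267.606ms (3/2)
3. 3802.817ms @ 9/2 + 633.803ms (3/4)
4. 4436.62ms @ 21/4 + 633.803ms (3/4)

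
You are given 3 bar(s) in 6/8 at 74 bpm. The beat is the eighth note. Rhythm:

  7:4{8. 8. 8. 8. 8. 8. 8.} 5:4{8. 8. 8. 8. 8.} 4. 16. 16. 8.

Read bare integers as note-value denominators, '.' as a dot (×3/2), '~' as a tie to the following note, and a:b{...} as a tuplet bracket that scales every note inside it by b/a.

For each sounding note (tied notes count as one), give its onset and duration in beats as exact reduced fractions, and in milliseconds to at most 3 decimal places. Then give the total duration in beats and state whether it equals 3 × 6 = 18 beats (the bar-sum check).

1) 0.0ms=0b +694.981ms=6/7b
2) 694.981ms=6/7b +694.981ms=6/7b
3) 1389.961ms=12/7b +694.981ms=6/7b
4) 2084.942ms=18/7b +694.981ms=6/7b
5) 2779.923ms=24/7b +694.981ms=6/7b
6) 3474.903ms=30/7b +694.981ms=6/7b
7) 4169.884ms=36/7b +694.981ms=6/7b
8) 4864.865ms=6b +972.973ms=6/5b
9) 5837.838ms=36/5b +972.973ms=6/5b
10) 6810.811ms=42/5b +972.973ms=6/5b
11) 7783.784ms=48/5b +972.973ms=6/5b
12) 8756.757ms=54/5b +972.973ms=6/5b
13) 9729.73ms=12b +2432.432ms=3b
14) 12162.162ms=15b +608.108ms=3/4b
15) 12770.27ms=63/4b +608.108ms=3/4b
16) 13378.378ms=33/2b +1216.216ms=3/2b
Σ=18b of 18 (74bpm 6/8) — PASS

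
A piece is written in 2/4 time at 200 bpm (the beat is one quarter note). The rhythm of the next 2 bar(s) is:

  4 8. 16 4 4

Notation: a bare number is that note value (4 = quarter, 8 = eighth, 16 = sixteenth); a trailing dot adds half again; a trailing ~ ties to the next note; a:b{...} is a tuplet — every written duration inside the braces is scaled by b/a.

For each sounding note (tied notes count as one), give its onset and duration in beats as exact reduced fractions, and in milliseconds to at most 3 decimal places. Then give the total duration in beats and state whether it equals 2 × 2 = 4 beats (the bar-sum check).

1) 0.0ms=0b +300.0ms=1b
2) 300.0ms=1b +225.0ms=3/4b
3) 525.0ms=7/4b +75.0ms=1/4b
4) 600.0ms=2b +300.0ms=1b
5) 900.0ms=3b +300.0ms=1b
Σ=4b of 4 (200bpm 2/4) — PASS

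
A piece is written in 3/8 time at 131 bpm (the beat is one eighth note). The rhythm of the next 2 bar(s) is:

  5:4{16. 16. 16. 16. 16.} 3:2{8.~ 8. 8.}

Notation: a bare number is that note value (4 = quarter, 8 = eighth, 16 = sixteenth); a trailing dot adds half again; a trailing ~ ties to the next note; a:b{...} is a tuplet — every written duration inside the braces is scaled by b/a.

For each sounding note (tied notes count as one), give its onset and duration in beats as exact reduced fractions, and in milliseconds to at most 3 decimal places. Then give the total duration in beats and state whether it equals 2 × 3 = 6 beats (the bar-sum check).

1) 0.0ms=0b +274.809ms=3/5b
2) 274.809ms=3/5b +274.809ms=3/5b
3) 549.618ms=6/5b +274.809ms=3/5b
4) 824.427ms=9/5b +274.809ms=3/5b
5) 1099.237ms=12/5b +274.809ms=3/5b
6) 1374.046ms=3b +916.031ms=2b
7) 2290.076ms=5b +458.015ms=1b
Σ=6b of 6 (131bpm 3/8) — PASS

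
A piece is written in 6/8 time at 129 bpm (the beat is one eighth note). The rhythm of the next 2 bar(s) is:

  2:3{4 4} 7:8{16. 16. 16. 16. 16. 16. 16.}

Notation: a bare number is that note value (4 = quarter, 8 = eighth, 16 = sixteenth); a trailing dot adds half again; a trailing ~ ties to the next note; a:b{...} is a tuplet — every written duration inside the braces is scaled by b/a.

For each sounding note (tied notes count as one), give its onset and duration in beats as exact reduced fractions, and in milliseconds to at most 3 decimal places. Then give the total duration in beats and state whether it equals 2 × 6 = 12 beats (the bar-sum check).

1) 0.0ms=0b +1395.349ms=3b
2) 1395.349ms=3b +1395.349ms=3b
3) 2790.698ms=6b +398.671ms=6/7b
4) 3189.369ms=48/7b +398.671ms=6/7b
5) 3588.04ms=54/7b +398.671ms=6/7b
6) 3986.711ms=60/7b +398.671ms=6/7b
7) 4385.382ms=66/7b +398.671ms=6/7b
8) 4784.053ms=72/7b +398.671ms=6/7b
9) 5182.724ms=78/7b +398.671ms=6/7b
Σ=12b of 12 (129bpm 6/8) — PASS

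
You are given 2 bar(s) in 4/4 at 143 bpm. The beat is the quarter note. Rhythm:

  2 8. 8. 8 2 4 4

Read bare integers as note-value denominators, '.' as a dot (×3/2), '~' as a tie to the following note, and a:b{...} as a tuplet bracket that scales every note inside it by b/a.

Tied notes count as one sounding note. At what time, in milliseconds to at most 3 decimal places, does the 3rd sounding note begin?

1. 0.0ms @ 0 + 839.161ms (2)
2. 839.161ms @ 2 + 314.685ms (3/4)
3. 1153.846ms @ 11/4 + 314.685ms (3/4)
4. 1468.531ms @ 7/2 + 209.79ms (1/2)
5. 1678.322ms @ 4 + 839.161ms (2)
6. 2517.483ms @ 6 + 419.58ms (1)
7. 2937.063ms @ 7 + 419.58ms (1)

note 3 onset = 11/4b = 1153.846ms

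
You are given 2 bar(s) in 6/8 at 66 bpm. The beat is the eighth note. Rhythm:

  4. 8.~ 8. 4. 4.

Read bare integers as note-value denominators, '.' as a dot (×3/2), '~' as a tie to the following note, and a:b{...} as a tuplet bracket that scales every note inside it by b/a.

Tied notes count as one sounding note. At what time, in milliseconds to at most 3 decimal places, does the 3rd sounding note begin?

note 3 onset = 6b = 5454.545ms

1. 0.0ms @ 0 + 2727.273ms (3)
2. 2727.273ms @ 3 + 2727.273ms (3)
3. 5454.545ms @ 6 + 2727.273ms (3)
4. 8181.818ms @ 9 + 2727.273ms (3)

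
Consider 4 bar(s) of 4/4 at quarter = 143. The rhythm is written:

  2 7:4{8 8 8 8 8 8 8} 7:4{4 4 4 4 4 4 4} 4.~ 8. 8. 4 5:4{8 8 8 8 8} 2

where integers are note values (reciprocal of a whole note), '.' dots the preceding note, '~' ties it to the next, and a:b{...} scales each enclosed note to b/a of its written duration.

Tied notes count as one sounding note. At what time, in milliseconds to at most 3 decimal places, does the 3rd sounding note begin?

1. 0.0ms @ 0 + 839.161ms (2)
2. 839.161ms @ 2 + 119.88ms (2/7)
3. 959.041ms @ 16/7 + 119.88ms (2/7)
4. 1078.921ms @ 18/7 + 119.88ms (2/7)
5. 1198.801ms @ 20/7 + 119.88ms (2/7)
6. 1318.681ms @ 22/7 + 119.88ms (2/7)
7. 1438.561ms @ 24/7 + 119.88ms (2/7)
8. 1558.442ms @ 26/7 + 119.88ms (2/7)
9. 1678.322ms @ 4 + 239.76ms (4/7)
10. 1918.082ms @ 32/7 + 239.76ms (4/7)
11. 2157.842ms @ 36/7 + 239.76ms (4/7)
12. 2397.602ms @ 40/7 + 239.76ms (4/7)
13. 2637.363ms @ 44/7 + 239.76ms (4/7)
14. 2877.123ms @ 48/7 + 239.76ms (4/7)
15. 3116.883ms @ 52/7 + 239.76ms (4/7)
16. 3356.643ms @ 8 + 944.056ms (9/4)
17. 4300.699ms @ 41/4 + 314.685ms (3/4)
18. 4615.385ms @ 11 + 419.58ms (1)
19. 5034.965ms @ 12 + 167.832ms (2/5)
20. 5202.797ms @ 62/5 + 167.832ms (2/5)
21. 5370.629ms @ 64/5 + 167.832ms (2/5)
22. 5538.462ms @ 66/5 + 167.832ms (2/5)
23. 5706.294ms @ 68/5 + 167.832ms (2/5)
24. 5874.126ms @ 14 + 839.161ms (2)

note 3 onset = 16/7b = 959.041ms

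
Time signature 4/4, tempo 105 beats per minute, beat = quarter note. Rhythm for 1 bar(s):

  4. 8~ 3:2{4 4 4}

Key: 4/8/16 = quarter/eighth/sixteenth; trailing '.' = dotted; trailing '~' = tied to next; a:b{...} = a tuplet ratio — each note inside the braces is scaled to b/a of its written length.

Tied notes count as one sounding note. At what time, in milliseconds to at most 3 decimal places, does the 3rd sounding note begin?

1. 0.0ms @ 0 + 857.143ms (3/2)
2. 857.143ms @ 3/2 + 666.667ms (7/6)
3. 1523.81ms @ 8/3 + 380.952ms (2/3)
4. 1904.762ms @ 10/3 + 380.952ms (2/3)

note 3 onset = 8/3b = 1523.81ms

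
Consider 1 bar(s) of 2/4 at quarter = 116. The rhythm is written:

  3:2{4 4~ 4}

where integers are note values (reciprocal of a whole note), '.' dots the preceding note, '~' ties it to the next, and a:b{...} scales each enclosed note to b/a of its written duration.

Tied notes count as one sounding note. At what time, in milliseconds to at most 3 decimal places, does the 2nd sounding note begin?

1. 0.0ms @ 0 + 344.828ms (2/3)
2. 344.828ms @ 2/3 + 689.655ms (4/3)

note 2 onset = 2/3b = 344.828ms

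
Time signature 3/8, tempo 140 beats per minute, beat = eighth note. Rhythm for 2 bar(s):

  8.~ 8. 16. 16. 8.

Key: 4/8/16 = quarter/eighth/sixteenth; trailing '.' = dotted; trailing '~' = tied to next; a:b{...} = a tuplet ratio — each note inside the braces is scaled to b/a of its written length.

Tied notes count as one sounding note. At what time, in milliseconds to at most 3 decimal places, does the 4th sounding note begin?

1. 0.0ms @ 0 + 1285.714ms (3)
2. 1285.714ms @ 3 + 321.429ms (3/4)
3. 1607.143ms @ 15/4 + 321.429ms (3/4)
4. 1928.571ms @ 9/2 + 642.857ms (3/2)

note 4 onset = 9/2b = 1928.571ms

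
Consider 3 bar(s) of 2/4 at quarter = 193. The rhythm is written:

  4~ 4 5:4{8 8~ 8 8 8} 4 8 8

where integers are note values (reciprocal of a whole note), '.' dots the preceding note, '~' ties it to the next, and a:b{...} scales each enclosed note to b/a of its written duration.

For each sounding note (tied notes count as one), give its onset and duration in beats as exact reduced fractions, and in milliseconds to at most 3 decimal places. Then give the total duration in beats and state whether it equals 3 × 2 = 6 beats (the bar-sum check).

1) 0.0ms=0b +621.762ms=2b
2) 621.762ms=2b +124.352ms=2/5b
3) 746.114ms=12/5b +248.705ms=4/5b
4) 994.819ms=16/5b +124.352ms=2/5b
5) 1119.171ms=18/5b +124.352ms=2/5b
6) 1243.523ms=4b +310.881ms=1b
7) 1554.404ms=5b +155.44ms=1/2b
8) 1709.845ms=11/2b +155.44ms=1/2b
Σ=6b of 6 (193bpm 2/4) — PASS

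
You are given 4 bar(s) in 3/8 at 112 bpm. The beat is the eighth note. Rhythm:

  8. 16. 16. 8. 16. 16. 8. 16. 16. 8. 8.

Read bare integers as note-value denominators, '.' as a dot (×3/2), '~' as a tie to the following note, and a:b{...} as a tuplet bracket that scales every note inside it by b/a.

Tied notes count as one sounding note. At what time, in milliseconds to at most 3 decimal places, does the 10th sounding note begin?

1. 0.0ms @ 0 + 803.571ms (3/2)
2. 803.571ms @ 3/2 + 401.786ms (3/4)
3. 1205.357ms @ 9/4 + 401.786ms (3/4)
4. 1607.143ms @ 3 + 803.571ms (3/2)
5. 2410.714ms @ 9/2 + 401.786ms (3/4)
6. 2812.5ms @ 21/4 + 401.786ms (3/4)
7. 3214.286ms @ 6 + 803.571ms (3/2)
8. 4017.857ms @ 15/2 + 401.786ms (3/4)
9. 4419.643ms @ 33/4 + 401.786ms (3/4)
10. 4821.429ms @ 9 + 803.571ms (3/2)
11. 5625.0ms @ 21/2 + 803.571ms (3/2)

note 10 onset = 9b = 4821.429ms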